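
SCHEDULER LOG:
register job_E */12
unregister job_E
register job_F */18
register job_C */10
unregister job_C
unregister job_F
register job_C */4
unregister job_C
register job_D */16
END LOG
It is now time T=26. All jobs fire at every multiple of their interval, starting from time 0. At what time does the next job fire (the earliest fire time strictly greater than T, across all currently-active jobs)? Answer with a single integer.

Op 1: register job_E */12 -> active={job_E:*/12}
Op 2: unregister job_E -> active={}
Op 3: register job_F */18 -> active={job_F:*/18}
Op 4: register job_C */10 -> active={job_C:*/10, job_F:*/18}
Op 5: unregister job_C -> active={job_F:*/18}
Op 6: unregister job_F -> active={}
Op 7: register job_C */4 -> active={job_C:*/4}
Op 8: unregister job_C -> active={}
Op 9: register job_D */16 -> active={job_D:*/16}
  job_D: interval 16, next fire after T=26 is 32
Earliest fire time = 32 (job job_D)

Answer: 32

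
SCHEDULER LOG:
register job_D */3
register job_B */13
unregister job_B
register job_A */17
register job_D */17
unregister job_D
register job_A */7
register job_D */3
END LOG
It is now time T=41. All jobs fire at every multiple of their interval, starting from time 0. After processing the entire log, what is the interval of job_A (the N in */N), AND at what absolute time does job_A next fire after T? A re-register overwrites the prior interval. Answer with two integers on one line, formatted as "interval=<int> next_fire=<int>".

Op 1: register job_D */3 -> active={job_D:*/3}
Op 2: register job_B */13 -> active={job_B:*/13, job_D:*/3}
Op 3: unregister job_B -> active={job_D:*/3}
Op 4: register job_A */17 -> active={job_A:*/17, job_D:*/3}
Op 5: register job_D */17 -> active={job_A:*/17, job_D:*/17}
Op 6: unregister job_D -> active={job_A:*/17}
Op 7: register job_A */7 -> active={job_A:*/7}
Op 8: register job_D */3 -> active={job_A:*/7, job_D:*/3}
Final interval of job_A = 7
Next fire of job_A after T=41: (41//7+1)*7 = 42

Answer: interval=7 next_fire=42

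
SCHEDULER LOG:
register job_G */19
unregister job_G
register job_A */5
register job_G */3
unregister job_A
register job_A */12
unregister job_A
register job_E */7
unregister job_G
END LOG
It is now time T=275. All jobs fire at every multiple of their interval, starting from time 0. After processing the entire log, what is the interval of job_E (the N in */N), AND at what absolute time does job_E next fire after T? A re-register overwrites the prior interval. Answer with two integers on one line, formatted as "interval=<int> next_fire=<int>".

Op 1: register job_G */19 -> active={job_G:*/19}
Op 2: unregister job_G -> active={}
Op 3: register job_A */5 -> active={job_A:*/5}
Op 4: register job_G */3 -> active={job_A:*/5, job_G:*/3}
Op 5: unregister job_A -> active={job_G:*/3}
Op 6: register job_A */12 -> active={job_A:*/12, job_G:*/3}
Op 7: unregister job_A -> active={job_G:*/3}
Op 8: register job_E */7 -> active={job_E:*/7, job_G:*/3}
Op 9: unregister job_G -> active={job_E:*/7}
Final interval of job_E = 7
Next fire of job_E after T=275: (275//7+1)*7 = 280

Answer: interval=7 next_fire=280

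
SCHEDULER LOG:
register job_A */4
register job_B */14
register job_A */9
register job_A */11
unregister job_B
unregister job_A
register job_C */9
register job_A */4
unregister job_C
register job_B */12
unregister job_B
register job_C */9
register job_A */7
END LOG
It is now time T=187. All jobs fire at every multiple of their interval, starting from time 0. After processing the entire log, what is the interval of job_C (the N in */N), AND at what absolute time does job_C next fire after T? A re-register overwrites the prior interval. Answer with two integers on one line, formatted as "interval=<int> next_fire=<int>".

Answer: interval=9 next_fire=189

Derivation:
Op 1: register job_A */4 -> active={job_A:*/4}
Op 2: register job_B */14 -> active={job_A:*/4, job_B:*/14}
Op 3: register job_A */9 -> active={job_A:*/9, job_B:*/14}
Op 4: register job_A */11 -> active={job_A:*/11, job_B:*/14}
Op 5: unregister job_B -> active={job_A:*/11}
Op 6: unregister job_A -> active={}
Op 7: register job_C */9 -> active={job_C:*/9}
Op 8: register job_A */4 -> active={job_A:*/4, job_C:*/9}
Op 9: unregister job_C -> active={job_A:*/4}
Op 10: register job_B */12 -> active={job_A:*/4, job_B:*/12}
Op 11: unregister job_B -> active={job_A:*/4}
Op 12: register job_C */9 -> active={job_A:*/4, job_C:*/9}
Op 13: register job_A */7 -> active={job_A:*/7, job_C:*/9}
Final interval of job_C = 9
Next fire of job_C after T=187: (187//9+1)*9 = 189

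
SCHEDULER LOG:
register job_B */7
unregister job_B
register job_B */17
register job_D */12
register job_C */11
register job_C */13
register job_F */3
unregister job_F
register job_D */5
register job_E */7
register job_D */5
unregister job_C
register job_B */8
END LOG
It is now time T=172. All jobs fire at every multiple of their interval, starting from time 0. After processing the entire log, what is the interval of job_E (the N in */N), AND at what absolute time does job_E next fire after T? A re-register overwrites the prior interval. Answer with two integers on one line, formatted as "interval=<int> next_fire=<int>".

Answer: interval=7 next_fire=175

Derivation:
Op 1: register job_B */7 -> active={job_B:*/7}
Op 2: unregister job_B -> active={}
Op 3: register job_B */17 -> active={job_B:*/17}
Op 4: register job_D */12 -> active={job_B:*/17, job_D:*/12}
Op 5: register job_C */11 -> active={job_B:*/17, job_C:*/11, job_D:*/12}
Op 6: register job_C */13 -> active={job_B:*/17, job_C:*/13, job_D:*/12}
Op 7: register job_F */3 -> active={job_B:*/17, job_C:*/13, job_D:*/12, job_F:*/3}
Op 8: unregister job_F -> active={job_B:*/17, job_C:*/13, job_D:*/12}
Op 9: register job_D */5 -> active={job_B:*/17, job_C:*/13, job_D:*/5}
Op 10: register job_E */7 -> active={job_B:*/17, job_C:*/13, job_D:*/5, job_E:*/7}
Op 11: register job_D */5 -> active={job_B:*/17, job_C:*/13, job_D:*/5, job_E:*/7}
Op 12: unregister job_C -> active={job_B:*/17, job_D:*/5, job_E:*/7}
Op 13: register job_B */8 -> active={job_B:*/8, job_D:*/5, job_E:*/7}
Final interval of job_E = 7
Next fire of job_E after T=172: (172//7+1)*7 = 175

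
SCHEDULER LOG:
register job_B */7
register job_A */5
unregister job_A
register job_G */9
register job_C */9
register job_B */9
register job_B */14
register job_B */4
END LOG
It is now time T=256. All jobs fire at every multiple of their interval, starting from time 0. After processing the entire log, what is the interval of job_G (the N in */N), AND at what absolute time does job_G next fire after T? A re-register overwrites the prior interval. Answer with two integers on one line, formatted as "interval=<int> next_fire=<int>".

Answer: interval=9 next_fire=261

Derivation:
Op 1: register job_B */7 -> active={job_B:*/7}
Op 2: register job_A */5 -> active={job_A:*/5, job_B:*/7}
Op 3: unregister job_A -> active={job_B:*/7}
Op 4: register job_G */9 -> active={job_B:*/7, job_G:*/9}
Op 5: register job_C */9 -> active={job_B:*/7, job_C:*/9, job_G:*/9}
Op 6: register job_B */9 -> active={job_B:*/9, job_C:*/9, job_G:*/9}
Op 7: register job_B */14 -> active={job_B:*/14, job_C:*/9, job_G:*/9}
Op 8: register job_B */4 -> active={job_B:*/4, job_C:*/9, job_G:*/9}
Final interval of job_G = 9
Next fire of job_G after T=256: (256//9+1)*9 = 261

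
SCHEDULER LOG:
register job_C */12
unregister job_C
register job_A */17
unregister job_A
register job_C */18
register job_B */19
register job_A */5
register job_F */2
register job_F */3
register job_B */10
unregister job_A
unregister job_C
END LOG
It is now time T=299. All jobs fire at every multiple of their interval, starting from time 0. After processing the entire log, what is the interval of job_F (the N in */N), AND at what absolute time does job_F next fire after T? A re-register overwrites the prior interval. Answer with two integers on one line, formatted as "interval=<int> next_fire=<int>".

Answer: interval=3 next_fire=300

Derivation:
Op 1: register job_C */12 -> active={job_C:*/12}
Op 2: unregister job_C -> active={}
Op 3: register job_A */17 -> active={job_A:*/17}
Op 4: unregister job_A -> active={}
Op 5: register job_C */18 -> active={job_C:*/18}
Op 6: register job_B */19 -> active={job_B:*/19, job_C:*/18}
Op 7: register job_A */5 -> active={job_A:*/5, job_B:*/19, job_C:*/18}
Op 8: register job_F */2 -> active={job_A:*/5, job_B:*/19, job_C:*/18, job_F:*/2}
Op 9: register job_F */3 -> active={job_A:*/5, job_B:*/19, job_C:*/18, job_F:*/3}
Op 10: register job_B */10 -> active={job_A:*/5, job_B:*/10, job_C:*/18, job_F:*/3}
Op 11: unregister job_A -> active={job_B:*/10, job_C:*/18, job_F:*/3}
Op 12: unregister job_C -> active={job_B:*/10, job_F:*/3}
Final interval of job_F = 3
Next fire of job_F after T=299: (299//3+1)*3 = 300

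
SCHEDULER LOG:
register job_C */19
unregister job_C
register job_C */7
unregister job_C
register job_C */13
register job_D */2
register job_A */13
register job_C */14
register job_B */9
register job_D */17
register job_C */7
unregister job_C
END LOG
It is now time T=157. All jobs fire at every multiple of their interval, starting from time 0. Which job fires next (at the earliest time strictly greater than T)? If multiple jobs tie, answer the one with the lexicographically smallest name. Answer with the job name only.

Answer: job_B

Derivation:
Op 1: register job_C */19 -> active={job_C:*/19}
Op 2: unregister job_C -> active={}
Op 3: register job_C */7 -> active={job_C:*/7}
Op 4: unregister job_C -> active={}
Op 5: register job_C */13 -> active={job_C:*/13}
Op 6: register job_D */2 -> active={job_C:*/13, job_D:*/2}
Op 7: register job_A */13 -> active={job_A:*/13, job_C:*/13, job_D:*/2}
Op 8: register job_C */14 -> active={job_A:*/13, job_C:*/14, job_D:*/2}
Op 9: register job_B */9 -> active={job_A:*/13, job_B:*/9, job_C:*/14, job_D:*/2}
Op 10: register job_D */17 -> active={job_A:*/13, job_B:*/9, job_C:*/14, job_D:*/17}
Op 11: register job_C */7 -> active={job_A:*/13, job_B:*/9, job_C:*/7, job_D:*/17}
Op 12: unregister job_C -> active={job_A:*/13, job_B:*/9, job_D:*/17}
  job_A: interval 13, next fire after T=157 is 169
  job_B: interval 9, next fire after T=157 is 162
  job_D: interval 17, next fire after T=157 is 170
Earliest = 162, winner (lex tiebreak) = job_B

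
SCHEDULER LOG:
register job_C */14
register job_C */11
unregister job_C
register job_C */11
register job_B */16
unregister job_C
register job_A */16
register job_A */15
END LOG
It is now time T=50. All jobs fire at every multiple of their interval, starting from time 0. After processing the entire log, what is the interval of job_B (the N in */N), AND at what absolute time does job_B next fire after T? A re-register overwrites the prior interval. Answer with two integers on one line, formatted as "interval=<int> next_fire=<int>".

Answer: interval=16 next_fire=64

Derivation:
Op 1: register job_C */14 -> active={job_C:*/14}
Op 2: register job_C */11 -> active={job_C:*/11}
Op 3: unregister job_C -> active={}
Op 4: register job_C */11 -> active={job_C:*/11}
Op 5: register job_B */16 -> active={job_B:*/16, job_C:*/11}
Op 6: unregister job_C -> active={job_B:*/16}
Op 7: register job_A */16 -> active={job_A:*/16, job_B:*/16}
Op 8: register job_A */15 -> active={job_A:*/15, job_B:*/16}
Final interval of job_B = 16
Next fire of job_B after T=50: (50//16+1)*16 = 64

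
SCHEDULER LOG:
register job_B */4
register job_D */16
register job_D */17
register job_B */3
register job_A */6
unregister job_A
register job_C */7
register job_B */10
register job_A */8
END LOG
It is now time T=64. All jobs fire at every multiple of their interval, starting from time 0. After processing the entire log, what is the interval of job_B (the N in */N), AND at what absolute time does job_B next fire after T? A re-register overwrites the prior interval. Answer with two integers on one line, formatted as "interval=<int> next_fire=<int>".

Answer: interval=10 next_fire=70

Derivation:
Op 1: register job_B */4 -> active={job_B:*/4}
Op 2: register job_D */16 -> active={job_B:*/4, job_D:*/16}
Op 3: register job_D */17 -> active={job_B:*/4, job_D:*/17}
Op 4: register job_B */3 -> active={job_B:*/3, job_D:*/17}
Op 5: register job_A */6 -> active={job_A:*/6, job_B:*/3, job_D:*/17}
Op 6: unregister job_A -> active={job_B:*/3, job_D:*/17}
Op 7: register job_C */7 -> active={job_B:*/3, job_C:*/7, job_D:*/17}
Op 8: register job_B */10 -> active={job_B:*/10, job_C:*/7, job_D:*/17}
Op 9: register job_A */8 -> active={job_A:*/8, job_B:*/10, job_C:*/7, job_D:*/17}
Final interval of job_B = 10
Next fire of job_B after T=64: (64//10+1)*10 = 70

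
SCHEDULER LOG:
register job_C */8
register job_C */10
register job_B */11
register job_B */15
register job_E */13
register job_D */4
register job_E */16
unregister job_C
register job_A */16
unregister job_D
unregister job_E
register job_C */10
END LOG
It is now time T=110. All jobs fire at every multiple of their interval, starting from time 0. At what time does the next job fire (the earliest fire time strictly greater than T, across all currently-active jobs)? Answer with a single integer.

Op 1: register job_C */8 -> active={job_C:*/8}
Op 2: register job_C */10 -> active={job_C:*/10}
Op 3: register job_B */11 -> active={job_B:*/11, job_C:*/10}
Op 4: register job_B */15 -> active={job_B:*/15, job_C:*/10}
Op 5: register job_E */13 -> active={job_B:*/15, job_C:*/10, job_E:*/13}
Op 6: register job_D */4 -> active={job_B:*/15, job_C:*/10, job_D:*/4, job_E:*/13}
Op 7: register job_E */16 -> active={job_B:*/15, job_C:*/10, job_D:*/4, job_E:*/16}
Op 8: unregister job_C -> active={job_B:*/15, job_D:*/4, job_E:*/16}
Op 9: register job_A */16 -> active={job_A:*/16, job_B:*/15, job_D:*/4, job_E:*/16}
Op 10: unregister job_D -> active={job_A:*/16, job_B:*/15, job_E:*/16}
Op 11: unregister job_E -> active={job_A:*/16, job_B:*/15}
Op 12: register job_C */10 -> active={job_A:*/16, job_B:*/15, job_C:*/10}
  job_A: interval 16, next fire after T=110 is 112
  job_B: interval 15, next fire after T=110 is 120
  job_C: interval 10, next fire after T=110 is 120
Earliest fire time = 112 (job job_A)

Answer: 112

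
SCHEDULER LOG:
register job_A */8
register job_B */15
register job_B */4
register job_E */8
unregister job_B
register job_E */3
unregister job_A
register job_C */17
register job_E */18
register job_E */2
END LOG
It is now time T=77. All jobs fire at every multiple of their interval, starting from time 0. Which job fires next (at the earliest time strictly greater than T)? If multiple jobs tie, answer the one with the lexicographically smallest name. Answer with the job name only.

Op 1: register job_A */8 -> active={job_A:*/8}
Op 2: register job_B */15 -> active={job_A:*/8, job_B:*/15}
Op 3: register job_B */4 -> active={job_A:*/8, job_B:*/4}
Op 4: register job_E */8 -> active={job_A:*/8, job_B:*/4, job_E:*/8}
Op 5: unregister job_B -> active={job_A:*/8, job_E:*/8}
Op 6: register job_E */3 -> active={job_A:*/8, job_E:*/3}
Op 7: unregister job_A -> active={job_E:*/3}
Op 8: register job_C */17 -> active={job_C:*/17, job_E:*/3}
Op 9: register job_E */18 -> active={job_C:*/17, job_E:*/18}
Op 10: register job_E */2 -> active={job_C:*/17, job_E:*/2}
  job_C: interval 17, next fire after T=77 is 85
  job_E: interval 2, next fire after T=77 is 78
Earliest = 78, winner (lex tiebreak) = job_E

Answer: job_E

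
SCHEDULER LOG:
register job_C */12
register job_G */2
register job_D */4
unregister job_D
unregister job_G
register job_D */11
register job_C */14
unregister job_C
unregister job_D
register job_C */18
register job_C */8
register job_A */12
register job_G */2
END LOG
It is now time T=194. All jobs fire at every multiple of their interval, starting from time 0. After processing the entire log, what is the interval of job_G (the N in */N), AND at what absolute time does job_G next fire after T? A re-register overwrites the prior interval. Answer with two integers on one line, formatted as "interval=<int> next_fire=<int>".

Answer: interval=2 next_fire=196

Derivation:
Op 1: register job_C */12 -> active={job_C:*/12}
Op 2: register job_G */2 -> active={job_C:*/12, job_G:*/2}
Op 3: register job_D */4 -> active={job_C:*/12, job_D:*/4, job_G:*/2}
Op 4: unregister job_D -> active={job_C:*/12, job_G:*/2}
Op 5: unregister job_G -> active={job_C:*/12}
Op 6: register job_D */11 -> active={job_C:*/12, job_D:*/11}
Op 7: register job_C */14 -> active={job_C:*/14, job_D:*/11}
Op 8: unregister job_C -> active={job_D:*/11}
Op 9: unregister job_D -> active={}
Op 10: register job_C */18 -> active={job_C:*/18}
Op 11: register job_C */8 -> active={job_C:*/8}
Op 12: register job_A */12 -> active={job_A:*/12, job_C:*/8}
Op 13: register job_G */2 -> active={job_A:*/12, job_C:*/8, job_G:*/2}
Final interval of job_G = 2
Next fire of job_G after T=194: (194//2+1)*2 = 196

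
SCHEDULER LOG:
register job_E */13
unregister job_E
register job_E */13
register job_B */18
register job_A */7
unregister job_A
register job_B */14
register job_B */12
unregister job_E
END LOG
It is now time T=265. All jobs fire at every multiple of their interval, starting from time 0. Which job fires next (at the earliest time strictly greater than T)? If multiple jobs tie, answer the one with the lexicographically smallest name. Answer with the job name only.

Answer: job_B

Derivation:
Op 1: register job_E */13 -> active={job_E:*/13}
Op 2: unregister job_E -> active={}
Op 3: register job_E */13 -> active={job_E:*/13}
Op 4: register job_B */18 -> active={job_B:*/18, job_E:*/13}
Op 5: register job_A */7 -> active={job_A:*/7, job_B:*/18, job_E:*/13}
Op 6: unregister job_A -> active={job_B:*/18, job_E:*/13}
Op 7: register job_B */14 -> active={job_B:*/14, job_E:*/13}
Op 8: register job_B */12 -> active={job_B:*/12, job_E:*/13}
Op 9: unregister job_E -> active={job_B:*/12}
  job_B: interval 12, next fire after T=265 is 276
Earliest = 276, winner (lex tiebreak) = job_B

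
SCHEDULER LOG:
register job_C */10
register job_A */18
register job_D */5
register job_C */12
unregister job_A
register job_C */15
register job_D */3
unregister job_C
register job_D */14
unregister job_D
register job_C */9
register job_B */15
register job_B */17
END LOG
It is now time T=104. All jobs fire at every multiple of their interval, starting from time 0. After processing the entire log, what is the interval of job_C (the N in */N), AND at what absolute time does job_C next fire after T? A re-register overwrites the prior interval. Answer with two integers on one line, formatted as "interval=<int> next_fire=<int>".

Op 1: register job_C */10 -> active={job_C:*/10}
Op 2: register job_A */18 -> active={job_A:*/18, job_C:*/10}
Op 3: register job_D */5 -> active={job_A:*/18, job_C:*/10, job_D:*/5}
Op 4: register job_C */12 -> active={job_A:*/18, job_C:*/12, job_D:*/5}
Op 5: unregister job_A -> active={job_C:*/12, job_D:*/5}
Op 6: register job_C */15 -> active={job_C:*/15, job_D:*/5}
Op 7: register job_D */3 -> active={job_C:*/15, job_D:*/3}
Op 8: unregister job_C -> active={job_D:*/3}
Op 9: register job_D */14 -> active={job_D:*/14}
Op 10: unregister job_D -> active={}
Op 11: register job_C */9 -> active={job_C:*/9}
Op 12: register job_B */15 -> active={job_B:*/15, job_C:*/9}
Op 13: register job_B */17 -> active={job_B:*/17, job_C:*/9}
Final interval of job_C = 9
Next fire of job_C after T=104: (104//9+1)*9 = 108

Answer: interval=9 next_fire=108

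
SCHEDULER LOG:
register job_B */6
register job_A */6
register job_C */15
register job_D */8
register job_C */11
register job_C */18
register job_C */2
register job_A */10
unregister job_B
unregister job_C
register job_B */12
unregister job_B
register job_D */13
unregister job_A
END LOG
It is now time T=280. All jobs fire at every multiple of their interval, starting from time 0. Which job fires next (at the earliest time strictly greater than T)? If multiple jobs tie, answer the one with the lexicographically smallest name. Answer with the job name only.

Answer: job_D

Derivation:
Op 1: register job_B */6 -> active={job_B:*/6}
Op 2: register job_A */6 -> active={job_A:*/6, job_B:*/6}
Op 3: register job_C */15 -> active={job_A:*/6, job_B:*/6, job_C:*/15}
Op 4: register job_D */8 -> active={job_A:*/6, job_B:*/6, job_C:*/15, job_D:*/8}
Op 5: register job_C */11 -> active={job_A:*/6, job_B:*/6, job_C:*/11, job_D:*/8}
Op 6: register job_C */18 -> active={job_A:*/6, job_B:*/6, job_C:*/18, job_D:*/8}
Op 7: register job_C */2 -> active={job_A:*/6, job_B:*/6, job_C:*/2, job_D:*/8}
Op 8: register job_A */10 -> active={job_A:*/10, job_B:*/6, job_C:*/2, job_D:*/8}
Op 9: unregister job_B -> active={job_A:*/10, job_C:*/2, job_D:*/8}
Op 10: unregister job_C -> active={job_A:*/10, job_D:*/8}
Op 11: register job_B */12 -> active={job_A:*/10, job_B:*/12, job_D:*/8}
Op 12: unregister job_B -> active={job_A:*/10, job_D:*/8}
Op 13: register job_D */13 -> active={job_A:*/10, job_D:*/13}
Op 14: unregister job_A -> active={job_D:*/13}
  job_D: interval 13, next fire after T=280 is 286
Earliest = 286, winner (lex tiebreak) = job_D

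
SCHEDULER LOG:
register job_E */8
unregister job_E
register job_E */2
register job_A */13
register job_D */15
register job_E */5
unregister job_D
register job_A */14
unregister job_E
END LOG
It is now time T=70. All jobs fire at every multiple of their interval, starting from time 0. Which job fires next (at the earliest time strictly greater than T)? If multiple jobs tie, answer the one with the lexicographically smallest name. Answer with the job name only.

Answer: job_A

Derivation:
Op 1: register job_E */8 -> active={job_E:*/8}
Op 2: unregister job_E -> active={}
Op 3: register job_E */2 -> active={job_E:*/2}
Op 4: register job_A */13 -> active={job_A:*/13, job_E:*/2}
Op 5: register job_D */15 -> active={job_A:*/13, job_D:*/15, job_E:*/2}
Op 6: register job_E */5 -> active={job_A:*/13, job_D:*/15, job_E:*/5}
Op 7: unregister job_D -> active={job_A:*/13, job_E:*/5}
Op 8: register job_A */14 -> active={job_A:*/14, job_E:*/5}
Op 9: unregister job_E -> active={job_A:*/14}
  job_A: interval 14, next fire after T=70 is 84
Earliest = 84, winner (lex tiebreak) = job_A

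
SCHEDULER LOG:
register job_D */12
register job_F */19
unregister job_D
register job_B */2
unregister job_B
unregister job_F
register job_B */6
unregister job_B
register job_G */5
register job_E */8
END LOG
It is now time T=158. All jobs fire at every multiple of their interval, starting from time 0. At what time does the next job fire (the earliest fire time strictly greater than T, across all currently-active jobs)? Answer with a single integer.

Op 1: register job_D */12 -> active={job_D:*/12}
Op 2: register job_F */19 -> active={job_D:*/12, job_F:*/19}
Op 3: unregister job_D -> active={job_F:*/19}
Op 4: register job_B */2 -> active={job_B:*/2, job_F:*/19}
Op 5: unregister job_B -> active={job_F:*/19}
Op 6: unregister job_F -> active={}
Op 7: register job_B */6 -> active={job_B:*/6}
Op 8: unregister job_B -> active={}
Op 9: register job_G */5 -> active={job_G:*/5}
Op 10: register job_E */8 -> active={job_E:*/8, job_G:*/5}
  job_E: interval 8, next fire after T=158 is 160
  job_G: interval 5, next fire after T=158 is 160
Earliest fire time = 160 (job job_E)

Answer: 160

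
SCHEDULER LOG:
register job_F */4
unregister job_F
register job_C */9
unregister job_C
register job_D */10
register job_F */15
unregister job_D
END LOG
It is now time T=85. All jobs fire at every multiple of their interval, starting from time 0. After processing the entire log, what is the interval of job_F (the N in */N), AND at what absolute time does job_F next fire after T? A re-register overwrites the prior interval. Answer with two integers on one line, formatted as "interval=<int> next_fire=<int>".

Answer: interval=15 next_fire=90

Derivation:
Op 1: register job_F */4 -> active={job_F:*/4}
Op 2: unregister job_F -> active={}
Op 3: register job_C */9 -> active={job_C:*/9}
Op 4: unregister job_C -> active={}
Op 5: register job_D */10 -> active={job_D:*/10}
Op 6: register job_F */15 -> active={job_D:*/10, job_F:*/15}
Op 7: unregister job_D -> active={job_F:*/15}
Final interval of job_F = 15
Next fire of job_F after T=85: (85//15+1)*15 = 90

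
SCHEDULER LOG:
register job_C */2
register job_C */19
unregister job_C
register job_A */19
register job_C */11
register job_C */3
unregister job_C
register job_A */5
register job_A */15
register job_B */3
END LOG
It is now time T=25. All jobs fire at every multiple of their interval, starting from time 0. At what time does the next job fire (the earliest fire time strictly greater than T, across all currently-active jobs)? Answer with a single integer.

Op 1: register job_C */2 -> active={job_C:*/2}
Op 2: register job_C */19 -> active={job_C:*/19}
Op 3: unregister job_C -> active={}
Op 4: register job_A */19 -> active={job_A:*/19}
Op 5: register job_C */11 -> active={job_A:*/19, job_C:*/11}
Op 6: register job_C */3 -> active={job_A:*/19, job_C:*/3}
Op 7: unregister job_C -> active={job_A:*/19}
Op 8: register job_A */5 -> active={job_A:*/5}
Op 9: register job_A */15 -> active={job_A:*/15}
Op 10: register job_B */3 -> active={job_A:*/15, job_B:*/3}
  job_A: interval 15, next fire after T=25 is 30
  job_B: interval 3, next fire after T=25 is 27
Earliest fire time = 27 (job job_B)

Answer: 27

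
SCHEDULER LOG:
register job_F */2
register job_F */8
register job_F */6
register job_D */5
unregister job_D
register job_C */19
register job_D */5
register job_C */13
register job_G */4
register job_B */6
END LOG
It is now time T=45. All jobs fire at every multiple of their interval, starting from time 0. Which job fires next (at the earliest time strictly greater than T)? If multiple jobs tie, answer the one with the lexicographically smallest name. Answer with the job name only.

Op 1: register job_F */2 -> active={job_F:*/2}
Op 2: register job_F */8 -> active={job_F:*/8}
Op 3: register job_F */6 -> active={job_F:*/6}
Op 4: register job_D */5 -> active={job_D:*/5, job_F:*/6}
Op 5: unregister job_D -> active={job_F:*/6}
Op 6: register job_C */19 -> active={job_C:*/19, job_F:*/6}
Op 7: register job_D */5 -> active={job_C:*/19, job_D:*/5, job_F:*/6}
Op 8: register job_C */13 -> active={job_C:*/13, job_D:*/5, job_F:*/6}
Op 9: register job_G */4 -> active={job_C:*/13, job_D:*/5, job_F:*/6, job_G:*/4}
Op 10: register job_B */6 -> active={job_B:*/6, job_C:*/13, job_D:*/5, job_F:*/6, job_G:*/4}
  job_B: interval 6, next fire after T=45 is 48
  job_C: interval 13, next fire after T=45 is 52
  job_D: interval 5, next fire after T=45 is 50
  job_F: interval 6, next fire after T=45 is 48
  job_G: interval 4, next fire after T=45 is 48
Earliest = 48, winner (lex tiebreak) = job_B

Answer: job_B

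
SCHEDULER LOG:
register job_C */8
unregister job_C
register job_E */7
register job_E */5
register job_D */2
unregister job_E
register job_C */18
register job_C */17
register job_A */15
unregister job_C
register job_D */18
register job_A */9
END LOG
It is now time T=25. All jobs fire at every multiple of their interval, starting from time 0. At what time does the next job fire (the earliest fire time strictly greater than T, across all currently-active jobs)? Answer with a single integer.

Op 1: register job_C */8 -> active={job_C:*/8}
Op 2: unregister job_C -> active={}
Op 3: register job_E */7 -> active={job_E:*/7}
Op 4: register job_E */5 -> active={job_E:*/5}
Op 5: register job_D */2 -> active={job_D:*/2, job_E:*/5}
Op 6: unregister job_E -> active={job_D:*/2}
Op 7: register job_C */18 -> active={job_C:*/18, job_D:*/2}
Op 8: register job_C */17 -> active={job_C:*/17, job_D:*/2}
Op 9: register job_A */15 -> active={job_A:*/15, job_C:*/17, job_D:*/2}
Op 10: unregister job_C -> active={job_A:*/15, job_D:*/2}
Op 11: register job_D */18 -> active={job_A:*/15, job_D:*/18}
Op 12: register job_A */9 -> active={job_A:*/9, job_D:*/18}
  job_A: interval 9, next fire after T=25 is 27
  job_D: interval 18, next fire after T=25 is 36
Earliest fire time = 27 (job job_A)

Answer: 27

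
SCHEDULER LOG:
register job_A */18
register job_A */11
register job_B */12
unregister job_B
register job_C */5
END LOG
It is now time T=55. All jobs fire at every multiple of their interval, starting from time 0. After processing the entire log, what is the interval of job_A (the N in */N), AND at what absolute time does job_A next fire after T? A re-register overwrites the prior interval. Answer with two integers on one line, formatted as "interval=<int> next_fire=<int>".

Op 1: register job_A */18 -> active={job_A:*/18}
Op 2: register job_A */11 -> active={job_A:*/11}
Op 3: register job_B */12 -> active={job_A:*/11, job_B:*/12}
Op 4: unregister job_B -> active={job_A:*/11}
Op 5: register job_C */5 -> active={job_A:*/11, job_C:*/5}
Final interval of job_A = 11
Next fire of job_A after T=55: (55//11+1)*11 = 66

Answer: interval=11 next_fire=66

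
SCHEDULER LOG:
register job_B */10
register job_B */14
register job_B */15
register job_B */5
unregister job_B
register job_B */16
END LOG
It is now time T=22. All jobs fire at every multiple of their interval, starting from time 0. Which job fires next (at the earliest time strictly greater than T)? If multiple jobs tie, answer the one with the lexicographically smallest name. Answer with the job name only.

Op 1: register job_B */10 -> active={job_B:*/10}
Op 2: register job_B */14 -> active={job_B:*/14}
Op 3: register job_B */15 -> active={job_B:*/15}
Op 4: register job_B */5 -> active={job_B:*/5}
Op 5: unregister job_B -> active={}
Op 6: register job_B */16 -> active={job_B:*/16}
  job_B: interval 16, next fire after T=22 is 32
Earliest = 32, winner (lex tiebreak) = job_B

Answer: job_B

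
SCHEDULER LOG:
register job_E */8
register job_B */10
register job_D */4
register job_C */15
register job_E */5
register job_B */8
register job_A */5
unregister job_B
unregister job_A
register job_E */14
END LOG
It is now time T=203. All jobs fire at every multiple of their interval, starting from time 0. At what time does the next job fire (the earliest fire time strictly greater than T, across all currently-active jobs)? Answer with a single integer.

Op 1: register job_E */8 -> active={job_E:*/8}
Op 2: register job_B */10 -> active={job_B:*/10, job_E:*/8}
Op 3: register job_D */4 -> active={job_B:*/10, job_D:*/4, job_E:*/8}
Op 4: register job_C */15 -> active={job_B:*/10, job_C:*/15, job_D:*/4, job_E:*/8}
Op 5: register job_E */5 -> active={job_B:*/10, job_C:*/15, job_D:*/4, job_E:*/5}
Op 6: register job_B */8 -> active={job_B:*/8, job_C:*/15, job_D:*/4, job_E:*/5}
Op 7: register job_A */5 -> active={job_A:*/5, job_B:*/8, job_C:*/15, job_D:*/4, job_E:*/5}
Op 8: unregister job_B -> active={job_A:*/5, job_C:*/15, job_D:*/4, job_E:*/5}
Op 9: unregister job_A -> active={job_C:*/15, job_D:*/4, job_E:*/5}
Op 10: register job_E */14 -> active={job_C:*/15, job_D:*/4, job_E:*/14}
  job_C: interval 15, next fire after T=203 is 210
  job_D: interval 4, next fire after T=203 is 204
  job_E: interval 14, next fire after T=203 is 210
Earliest fire time = 204 (job job_D)

Answer: 204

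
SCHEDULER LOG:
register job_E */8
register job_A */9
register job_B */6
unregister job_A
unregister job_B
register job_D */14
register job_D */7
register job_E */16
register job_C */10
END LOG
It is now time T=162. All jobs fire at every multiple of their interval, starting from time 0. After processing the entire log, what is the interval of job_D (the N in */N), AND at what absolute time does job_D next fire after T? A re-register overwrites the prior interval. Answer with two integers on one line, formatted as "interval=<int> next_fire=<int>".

Answer: interval=7 next_fire=168

Derivation:
Op 1: register job_E */8 -> active={job_E:*/8}
Op 2: register job_A */9 -> active={job_A:*/9, job_E:*/8}
Op 3: register job_B */6 -> active={job_A:*/9, job_B:*/6, job_E:*/8}
Op 4: unregister job_A -> active={job_B:*/6, job_E:*/8}
Op 5: unregister job_B -> active={job_E:*/8}
Op 6: register job_D */14 -> active={job_D:*/14, job_E:*/8}
Op 7: register job_D */7 -> active={job_D:*/7, job_E:*/8}
Op 8: register job_E */16 -> active={job_D:*/7, job_E:*/16}
Op 9: register job_C */10 -> active={job_C:*/10, job_D:*/7, job_E:*/16}
Final interval of job_D = 7
Next fire of job_D after T=162: (162//7+1)*7 = 168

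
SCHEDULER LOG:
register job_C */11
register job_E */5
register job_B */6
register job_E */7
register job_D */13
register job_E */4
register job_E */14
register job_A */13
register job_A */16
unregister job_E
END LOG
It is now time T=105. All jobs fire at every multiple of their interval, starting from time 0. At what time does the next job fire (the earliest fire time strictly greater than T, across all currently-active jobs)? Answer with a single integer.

Op 1: register job_C */11 -> active={job_C:*/11}
Op 2: register job_E */5 -> active={job_C:*/11, job_E:*/5}
Op 3: register job_B */6 -> active={job_B:*/6, job_C:*/11, job_E:*/5}
Op 4: register job_E */7 -> active={job_B:*/6, job_C:*/11, job_E:*/7}
Op 5: register job_D */13 -> active={job_B:*/6, job_C:*/11, job_D:*/13, job_E:*/7}
Op 6: register job_E */4 -> active={job_B:*/6, job_C:*/11, job_D:*/13, job_E:*/4}
Op 7: register job_E */14 -> active={job_B:*/6, job_C:*/11, job_D:*/13, job_E:*/14}
Op 8: register job_A */13 -> active={job_A:*/13, job_B:*/6, job_C:*/11, job_D:*/13, job_E:*/14}
Op 9: register job_A */16 -> active={job_A:*/16, job_B:*/6, job_C:*/11, job_D:*/13, job_E:*/14}
Op 10: unregister job_E -> active={job_A:*/16, job_B:*/6, job_C:*/11, job_D:*/13}
  job_A: interval 16, next fire after T=105 is 112
  job_B: interval 6, next fire after T=105 is 108
  job_C: interval 11, next fire after T=105 is 110
  job_D: interval 13, next fire after T=105 is 117
Earliest fire time = 108 (job job_B)

Answer: 108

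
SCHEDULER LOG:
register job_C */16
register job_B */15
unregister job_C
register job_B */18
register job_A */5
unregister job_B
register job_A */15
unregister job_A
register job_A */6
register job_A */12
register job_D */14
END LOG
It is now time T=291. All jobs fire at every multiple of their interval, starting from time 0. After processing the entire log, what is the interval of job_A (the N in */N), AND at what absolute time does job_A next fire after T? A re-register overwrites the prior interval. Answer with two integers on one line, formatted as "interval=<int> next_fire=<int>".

Answer: interval=12 next_fire=300

Derivation:
Op 1: register job_C */16 -> active={job_C:*/16}
Op 2: register job_B */15 -> active={job_B:*/15, job_C:*/16}
Op 3: unregister job_C -> active={job_B:*/15}
Op 4: register job_B */18 -> active={job_B:*/18}
Op 5: register job_A */5 -> active={job_A:*/5, job_B:*/18}
Op 6: unregister job_B -> active={job_A:*/5}
Op 7: register job_A */15 -> active={job_A:*/15}
Op 8: unregister job_A -> active={}
Op 9: register job_A */6 -> active={job_A:*/6}
Op 10: register job_A */12 -> active={job_A:*/12}
Op 11: register job_D */14 -> active={job_A:*/12, job_D:*/14}
Final interval of job_A = 12
Next fire of job_A after T=291: (291//12+1)*12 = 300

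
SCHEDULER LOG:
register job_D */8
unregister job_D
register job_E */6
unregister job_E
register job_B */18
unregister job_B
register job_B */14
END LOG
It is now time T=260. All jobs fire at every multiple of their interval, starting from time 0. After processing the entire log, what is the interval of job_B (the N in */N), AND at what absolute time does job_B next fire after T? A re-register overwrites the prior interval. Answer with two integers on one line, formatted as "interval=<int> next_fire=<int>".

Answer: interval=14 next_fire=266

Derivation:
Op 1: register job_D */8 -> active={job_D:*/8}
Op 2: unregister job_D -> active={}
Op 3: register job_E */6 -> active={job_E:*/6}
Op 4: unregister job_E -> active={}
Op 5: register job_B */18 -> active={job_B:*/18}
Op 6: unregister job_B -> active={}
Op 7: register job_B */14 -> active={job_B:*/14}
Final interval of job_B = 14
Next fire of job_B after T=260: (260//14+1)*14 = 266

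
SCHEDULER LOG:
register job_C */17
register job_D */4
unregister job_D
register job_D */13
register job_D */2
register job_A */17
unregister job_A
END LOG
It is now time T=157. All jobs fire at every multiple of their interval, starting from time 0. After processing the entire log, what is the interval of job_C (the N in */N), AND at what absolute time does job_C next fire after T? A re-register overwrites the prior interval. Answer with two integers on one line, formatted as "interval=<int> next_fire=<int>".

Answer: interval=17 next_fire=170

Derivation:
Op 1: register job_C */17 -> active={job_C:*/17}
Op 2: register job_D */4 -> active={job_C:*/17, job_D:*/4}
Op 3: unregister job_D -> active={job_C:*/17}
Op 4: register job_D */13 -> active={job_C:*/17, job_D:*/13}
Op 5: register job_D */2 -> active={job_C:*/17, job_D:*/2}
Op 6: register job_A */17 -> active={job_A:*/17, job_C:*/17, job_D:*/2}
Op 7: unregister job_A -> active={job_C:*/17, job_D:*/2}
Final interval of job_C = 17
Next fire of job_C after T=157: (157//17+1)*17 = 170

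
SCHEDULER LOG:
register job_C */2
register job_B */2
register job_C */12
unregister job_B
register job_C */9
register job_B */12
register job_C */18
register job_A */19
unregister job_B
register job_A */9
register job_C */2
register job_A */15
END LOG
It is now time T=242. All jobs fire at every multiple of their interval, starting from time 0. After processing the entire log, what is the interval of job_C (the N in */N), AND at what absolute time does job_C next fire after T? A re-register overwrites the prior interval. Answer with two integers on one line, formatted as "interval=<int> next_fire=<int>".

Op 1: register job_C */2 -> active={job_C:*/2}
Op 2: register job_B */2 -> active={job_B:*/2, job_C:*/2}
Op 3: register job_C */12 -> active={job_B:*/2, job_C:*/12}
Op 4: unregister job_B -> active={job_C:*/12}
Op 5: register job_C */9 -> active={job_C:*/9}
Op 6: register job_B */12 -> active={job_B:*/12, job_C:*/9}
Op 7: register job_C */18 -> active={job_B:*/12, job_C:*/18}
Op 8: register job_A */19 -> active={job_A:*/19, job_B:*/12, job_C:*/18}
Op 9: unregister job_B -> active={job_A:*/19, job_C:*/18}
Op 10: register job_A */9 -> active={job_A:*/9, job_C:*/18}
Op 11: register job_C */2 -> active={job_A:*/9, job_C:*/2}
Op 12: register job_A */15 -> active={job_A:*/15, job_C:*/2}
Final interval of job_C = 2
Next fire of job_C after T=242: (242//2+1)*2 = 244

Answer: interval=2 next_fire=244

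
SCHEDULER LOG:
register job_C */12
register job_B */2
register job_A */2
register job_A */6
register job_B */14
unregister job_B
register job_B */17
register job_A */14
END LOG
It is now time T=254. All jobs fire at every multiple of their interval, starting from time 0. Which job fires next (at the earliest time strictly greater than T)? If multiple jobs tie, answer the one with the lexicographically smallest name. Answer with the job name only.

Answer: job_B

Derivation:
Op 1: register job_C */12 -> active={job_C:*/12}
Op 2: register job_B */2 -> active={job_B:*/2, job_C:*/12}
Op 3: register job_A */2 -> active={job_A:*/2, job_B:*/2, job_C:*/12}
Op 4: register job_A */6 -> active={job_A:*/6, job_B:*/2, job_C:*/12}
Op 5: register job_B */14 -> active={job_A:*/6, job_B:*/14, job_C:*/12}
Op 6: unregister job_B -> active={job_A:*/6, job_C:*/12}
Op 7: register job_B */17 -> active={job_A:*/6, job_B:*/17, job_C:*/12}
Op 8: register job_A */14 -> active={job_A:*/14, job_B:*/17, job_C:*/12}
  job_A: interval 14, next fire after T=254 is 266
  job_B: interval 17, next fire after T=254 is 255
  job_C: interval 12, next fire after T=254 is 264
Earliest = 255, winner (lex tiebreak) = job_B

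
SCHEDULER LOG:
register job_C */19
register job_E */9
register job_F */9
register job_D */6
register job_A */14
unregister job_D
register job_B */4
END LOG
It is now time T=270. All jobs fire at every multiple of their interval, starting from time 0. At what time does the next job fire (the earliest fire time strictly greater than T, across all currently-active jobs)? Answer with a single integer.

Answer: 272

Derivation:
Op 1: register job_C */19 -> active={job_C:*/19}
Op 2: register job_E */9 -> active={job_C:*/19, job_E:*/9}
Op 3: register job_F */9 -> active={job_C:*/19, job_E:*/9, job_F:*/9}
Op 4: register job_D */6 -> active={job_C:*/19, job_D:*/6, job_E:*/9, job_F:*/9}
Op 5: register job_A */14 -> active={job_A:*/14, job_C:*/19, job_D:*/6, job_E:*/9, job_F:*/9}
Op 6: unregister job_D -> active={job_A:*/14, job_C:*/19, job_E:*/9, job_F:*/9}
Op 7: register job_B */4 -> active={job_A:*/14, job_B:*/4, job_C:*/19, job_E:*/9, job_F:*/9}
  job_A: interval 14, next fire after T=270 is 280
  job_B: interval 4, next fire after T=270 is 272
  job_C: interval 19, next fire after T=270 is 285
  job_E: interval 9, next fire after T=270 is 279
  job_F: interval 9, next fire after T=270 is 279
Earliest fire time = 272 (job job_B)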